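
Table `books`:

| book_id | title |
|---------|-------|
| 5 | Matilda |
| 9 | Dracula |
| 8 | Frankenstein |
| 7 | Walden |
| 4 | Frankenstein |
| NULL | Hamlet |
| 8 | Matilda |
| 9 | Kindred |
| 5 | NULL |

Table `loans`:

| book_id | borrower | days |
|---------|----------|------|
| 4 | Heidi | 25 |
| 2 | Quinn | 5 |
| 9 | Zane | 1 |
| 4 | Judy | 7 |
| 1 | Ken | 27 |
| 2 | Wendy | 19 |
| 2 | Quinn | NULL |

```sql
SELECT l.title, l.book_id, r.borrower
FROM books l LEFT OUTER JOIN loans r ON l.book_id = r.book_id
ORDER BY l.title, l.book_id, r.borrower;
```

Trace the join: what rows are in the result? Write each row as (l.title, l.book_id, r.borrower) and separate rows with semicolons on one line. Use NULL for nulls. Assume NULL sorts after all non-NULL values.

(Dracula, 9, Zane); (Frankenstein, 4, Heidi); (Frankenstein, 4, Judy); (Frankenstein, 8, NULL); (Hamlet, NULL, NULL); (Kindred, 9, Zane); (Matilda, 5, NULL); (Matilda, 8, NULL); (Walden, 7, NULL); (NULL, 5, NULL)

LEFT JOIN keeps every row from `books`; unmatched rows get NULL for `loans`'s columns.
Matching on l.book_id = r.book_id. A NULL in a compared column never satisfies the condition.
- l (book_id=5) has no partner → padded with NULL.
- l (book_id=9) pairs with 1 row(s) of r.
- l (book_id=8) has no partner → padded with NULL.
- l (book_id=7) has no partner → padded with NULL.
- l (book_id=4) pairs with 2 row(s) of r.
- l (book_id=NULL) has no partner → padded with NULL.
- l (book_id=8) has no partner → padded with NULL.
- l (book_id=9) pairs with 1 row(s) of r.
- l (book_id=5) has no partner → padded with NULL.
After projecting and ordering:
l.title | l.book_id | r.borrower
Dracula | 9 | Zane
Frankenstein | 4 | Heidi
Frankenstein | 4 | Judy
Frankenstein | 8 | NULL
Hamlet | NULL | NULL
Kindred | 9 | Zane
Matilda | 5 | NULL
Matilda | 8 | NULL
Walden | 7 | NULL
NULL | 5 | NULL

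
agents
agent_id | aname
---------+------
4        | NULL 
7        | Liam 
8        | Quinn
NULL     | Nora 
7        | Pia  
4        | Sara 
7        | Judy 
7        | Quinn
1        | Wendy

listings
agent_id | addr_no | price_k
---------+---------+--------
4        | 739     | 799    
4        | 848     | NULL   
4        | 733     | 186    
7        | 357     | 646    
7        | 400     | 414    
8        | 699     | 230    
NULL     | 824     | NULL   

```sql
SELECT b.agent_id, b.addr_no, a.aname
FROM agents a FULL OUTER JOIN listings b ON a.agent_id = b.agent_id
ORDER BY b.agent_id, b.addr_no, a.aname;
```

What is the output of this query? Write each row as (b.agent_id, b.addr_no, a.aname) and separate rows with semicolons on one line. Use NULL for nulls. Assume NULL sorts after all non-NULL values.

(4, 733, Sara); (4, 733, NULL); (4, 739, Sara); (4, 739, NULL); (4, 848, Sara); (4, 848, NULL); (7, 357, Judy); (7, 357, Liam); (7, 357, Pia); (7, 357, Quinn); (7, 400, Judy); (7, 400, Liam); (7, 400, Pia); (7, 400, Quinn); (8, 699, Quinn); (NULL, 824, NULL); (NULL, NULL, Nora); (NULL, NULL, Wendy)

FULL OUTER JOIN keeps every row from both sides; unmatched rows get NULL for the other side's columns.
Matching on a.agent_id = b.agent_id. A NULL in a compared column never satisfies the condition.
Matched pairs: 15; unmatched a rows kept: 2; unmatched b rows kept: 1.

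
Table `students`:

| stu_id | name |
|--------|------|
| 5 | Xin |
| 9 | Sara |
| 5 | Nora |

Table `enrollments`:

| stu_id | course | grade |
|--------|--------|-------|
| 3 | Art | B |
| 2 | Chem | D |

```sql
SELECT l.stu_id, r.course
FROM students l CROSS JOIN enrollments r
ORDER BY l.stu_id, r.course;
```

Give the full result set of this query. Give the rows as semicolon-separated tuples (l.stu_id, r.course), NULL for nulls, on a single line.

CROSS JOIN pairs every row of `students` with every row of `enrollments`: 3 × 2 = 6 rows.
After projecting and ordering:
l.stu_id | r.course
5 | Art
5 | Art
5 | Chem
5 | Chem
9 | Art
9 | Chem

(5, Art); (5, Art); (5, Chem); (5, Chem); (9, Art); (9, Chem)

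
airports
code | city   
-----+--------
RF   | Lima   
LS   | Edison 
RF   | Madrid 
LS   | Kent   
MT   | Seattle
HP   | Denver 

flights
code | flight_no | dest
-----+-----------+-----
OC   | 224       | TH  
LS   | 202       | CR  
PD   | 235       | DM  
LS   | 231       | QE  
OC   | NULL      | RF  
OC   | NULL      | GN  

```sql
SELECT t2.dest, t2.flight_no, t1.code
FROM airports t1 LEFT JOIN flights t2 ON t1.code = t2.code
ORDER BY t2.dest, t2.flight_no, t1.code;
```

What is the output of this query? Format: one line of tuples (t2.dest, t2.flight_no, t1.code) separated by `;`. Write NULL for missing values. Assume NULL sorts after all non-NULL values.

LEFT JOIN keeps every row from `airports`; unmatched rows get NULL for `flights`'s columns.
Matching on t1.code = t2.code.
- code=RF: no t2 row matches, row kept with t2 columns NULL.
- code=LS: 2 matching t2 row(s), so 2 row(s) emitted.
- code=RF: no t2 row matches, row kept with t2 columns NULL.
- code=LS: 2 matching t2 row(s), so 2 row(s) emitted.
- code=MT: no t2 row matches, row kept with t2 columns NULL.
- code=HP: no t2 row matches, row kept with t2 columns NULL.
After projecting and ordering:
t2.dest | t2.flight_no | t1.code
CR | 202 | LS
CR | 202 | LS
QE | 231 | LS
QE | 231 | LS
NULL | NULL | HP
NULL | NULL | MT
NULL | NULL | RF
NULL | NULL | RF

(CR, 202, LS); (CR, 202, LS); (QE, 231, LS); (QE, 231, LS); (NULL, NULL, HP); (NULL, NULL, MT); (NULL, NULL, RF); (NULL, NULL, RF)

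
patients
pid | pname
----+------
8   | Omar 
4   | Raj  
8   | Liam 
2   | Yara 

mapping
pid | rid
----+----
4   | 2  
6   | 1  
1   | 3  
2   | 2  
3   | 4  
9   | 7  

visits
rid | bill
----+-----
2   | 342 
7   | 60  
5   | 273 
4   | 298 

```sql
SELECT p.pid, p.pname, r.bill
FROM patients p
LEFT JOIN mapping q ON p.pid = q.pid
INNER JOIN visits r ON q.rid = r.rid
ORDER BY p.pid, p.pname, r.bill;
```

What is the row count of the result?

2

Evaluate left to right. First `patients p LEFT JOIN mapping q` on pid: 4 row(s).
Then INNER JOIN `visits r` on rid: keep only rows whose q.rid appears in r.
Result: 2 row(s).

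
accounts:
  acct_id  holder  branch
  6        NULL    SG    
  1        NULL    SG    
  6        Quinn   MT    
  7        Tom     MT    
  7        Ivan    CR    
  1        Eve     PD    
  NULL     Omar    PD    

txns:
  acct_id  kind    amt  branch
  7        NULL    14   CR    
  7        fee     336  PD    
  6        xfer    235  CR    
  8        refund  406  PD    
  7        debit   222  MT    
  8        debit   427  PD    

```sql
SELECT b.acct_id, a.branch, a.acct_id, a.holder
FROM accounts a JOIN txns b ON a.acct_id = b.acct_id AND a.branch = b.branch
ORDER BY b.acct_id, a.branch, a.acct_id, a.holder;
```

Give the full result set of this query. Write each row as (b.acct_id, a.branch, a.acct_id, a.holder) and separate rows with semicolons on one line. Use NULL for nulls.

(7, CR, 7, Ivan); (7, MT, 7, Tom)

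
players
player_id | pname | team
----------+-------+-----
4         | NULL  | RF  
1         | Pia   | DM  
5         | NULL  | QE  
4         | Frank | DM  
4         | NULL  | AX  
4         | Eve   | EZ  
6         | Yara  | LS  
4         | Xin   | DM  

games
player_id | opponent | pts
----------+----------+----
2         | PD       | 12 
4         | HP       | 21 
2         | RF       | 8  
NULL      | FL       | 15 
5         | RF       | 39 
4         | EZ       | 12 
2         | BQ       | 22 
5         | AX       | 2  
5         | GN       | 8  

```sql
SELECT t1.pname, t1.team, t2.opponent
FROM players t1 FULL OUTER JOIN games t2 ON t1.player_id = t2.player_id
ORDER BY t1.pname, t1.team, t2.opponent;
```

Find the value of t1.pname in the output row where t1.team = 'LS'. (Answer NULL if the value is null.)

FULL OUTER JOIN keeps every row from both sides; unmatched rows get NULL for the other side's columns.
Matching on t1.player_id = t2.player_id. A NULL in a compared column never satisfies the condition.
Matched pairs: 13; unmatched t1 rows kept: 2; unmatched t2 rows kept: 4.

Yara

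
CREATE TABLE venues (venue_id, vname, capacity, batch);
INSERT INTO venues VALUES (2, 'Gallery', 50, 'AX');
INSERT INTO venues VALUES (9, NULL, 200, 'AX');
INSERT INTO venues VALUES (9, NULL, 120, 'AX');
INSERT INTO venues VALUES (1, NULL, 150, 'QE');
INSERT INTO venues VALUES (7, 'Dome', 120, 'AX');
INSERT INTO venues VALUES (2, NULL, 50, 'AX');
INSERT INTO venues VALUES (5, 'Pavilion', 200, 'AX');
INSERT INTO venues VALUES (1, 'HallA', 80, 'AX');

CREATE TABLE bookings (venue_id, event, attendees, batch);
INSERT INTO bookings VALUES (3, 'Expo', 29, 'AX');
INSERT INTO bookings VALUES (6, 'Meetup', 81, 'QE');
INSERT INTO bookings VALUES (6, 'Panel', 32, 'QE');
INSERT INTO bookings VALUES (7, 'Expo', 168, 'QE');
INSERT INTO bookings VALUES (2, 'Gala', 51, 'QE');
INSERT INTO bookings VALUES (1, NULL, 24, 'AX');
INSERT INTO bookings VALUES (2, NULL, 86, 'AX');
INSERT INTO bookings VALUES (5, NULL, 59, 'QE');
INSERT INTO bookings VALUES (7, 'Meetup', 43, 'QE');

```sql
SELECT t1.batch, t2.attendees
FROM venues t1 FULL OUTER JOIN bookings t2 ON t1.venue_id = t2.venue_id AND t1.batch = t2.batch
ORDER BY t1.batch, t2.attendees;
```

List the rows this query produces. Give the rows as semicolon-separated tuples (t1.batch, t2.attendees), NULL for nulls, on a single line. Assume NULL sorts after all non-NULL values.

(AX, 24); (AX, 86); (AX, 86); (AX, NULL); (AX, NULL); (AX, NULL); (AX, NULL); (QE, NULL); (NULL, 29); (NULL, 32); (NULL, 43); (NULL, 51); (NULL, 59); (NULL, 81); (NULL, 168)

FULL OUTER JOIN keeps every row from both sides; unmatched rows get NULL for the other side's columns.
Matching on t1.venue_id = t2.venue_id AND t1.batch = t2.batch.
- venue_id=2, batch=AX: 1 matching t2 row(s), so 1 row(s) emitted.
- venue_id=9, batch=AX: no t2 row matches, row kept with t2 columns NULL.
- venue_id=9, batch=AX: no t2 row matches, row kept with t2 columns NULL.
- venue_id=1, batch=QE: no t2 row matches, row kept with t2 columns NULL.
- venue_id=7, batch=AX: no t2 row matches, row kept with t2 columns NULL.
- venue_id=2, batch=AX: 1 matching t2 row(s), so 1 row(s) emitted.
- venue_id=5, batch=AX: no t2 row matches, row kept with t2 columns NULL.
- venue_id=1, batch=AX: 1 matching t2 row(s), so 1 row(s) emitted.
- 7 t2 row(s) had no t1 match → kept, t1 columns NULL.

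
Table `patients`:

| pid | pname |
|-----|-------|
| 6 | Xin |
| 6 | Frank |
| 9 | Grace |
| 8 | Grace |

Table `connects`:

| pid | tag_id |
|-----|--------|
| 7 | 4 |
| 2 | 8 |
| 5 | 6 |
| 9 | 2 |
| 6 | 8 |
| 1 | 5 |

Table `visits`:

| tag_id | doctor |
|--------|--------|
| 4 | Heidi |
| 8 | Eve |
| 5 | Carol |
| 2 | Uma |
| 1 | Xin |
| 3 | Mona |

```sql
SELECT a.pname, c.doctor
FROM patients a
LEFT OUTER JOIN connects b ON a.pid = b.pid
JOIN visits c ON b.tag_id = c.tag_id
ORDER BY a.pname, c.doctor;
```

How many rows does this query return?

3

Joins associate left-to-right: patients LEFT JOIN connects on pid gives 4 intermediate row(s).
Then INNER JOIN `visits c` on tag_id: keep only rows whose b.tag_id appears in c.
Result: 3 row(s).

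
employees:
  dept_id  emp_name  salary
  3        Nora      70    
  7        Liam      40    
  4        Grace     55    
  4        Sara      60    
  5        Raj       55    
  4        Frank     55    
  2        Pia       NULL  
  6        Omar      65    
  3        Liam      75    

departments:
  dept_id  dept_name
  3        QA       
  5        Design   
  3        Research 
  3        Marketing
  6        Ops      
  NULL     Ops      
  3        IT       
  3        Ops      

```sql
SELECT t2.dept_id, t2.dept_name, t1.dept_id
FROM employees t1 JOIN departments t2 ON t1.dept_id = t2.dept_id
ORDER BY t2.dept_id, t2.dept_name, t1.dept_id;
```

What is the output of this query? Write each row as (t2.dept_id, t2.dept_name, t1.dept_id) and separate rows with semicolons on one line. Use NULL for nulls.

INNER JOIN keeps only pairs where the ON condition holds.
Matching on t1.dept_id = t2.dept_id. A NULL in a compared column never satisfies the condition.
- dept_id=3: 5 matching t2 row(s), so 5 row(s) emitted.
- dept_id=7: no matching t2 row, dropped.
- dept_id=4: no matching t2 row, dropped.
- dept_id=4: no matching t2 row, dropped.
- dept_id=5: 1 matching t2 row(s), so 1 row(s) emitted.
- dept_id=4: no matching t2 row, dropped.
- dept_id=2: no matching t2 row, dropped.
- dept_id=6: 1 matching t2 row(s), so 1 row(s) emitted.
- dept_id=3: 5 matching t2 row(s), so 5 row(s) emitted.

(3, IT, 3); (3, IT, 3); (3, Marketing, 3); (3, Marketing, 3); (3, Ops, 3); (3, Ops, 3); (3, QA, 3); (3, QA, 3); (3, Research, 3); (3, Research, 3); (5, Design, 5); (6, Ops, 6)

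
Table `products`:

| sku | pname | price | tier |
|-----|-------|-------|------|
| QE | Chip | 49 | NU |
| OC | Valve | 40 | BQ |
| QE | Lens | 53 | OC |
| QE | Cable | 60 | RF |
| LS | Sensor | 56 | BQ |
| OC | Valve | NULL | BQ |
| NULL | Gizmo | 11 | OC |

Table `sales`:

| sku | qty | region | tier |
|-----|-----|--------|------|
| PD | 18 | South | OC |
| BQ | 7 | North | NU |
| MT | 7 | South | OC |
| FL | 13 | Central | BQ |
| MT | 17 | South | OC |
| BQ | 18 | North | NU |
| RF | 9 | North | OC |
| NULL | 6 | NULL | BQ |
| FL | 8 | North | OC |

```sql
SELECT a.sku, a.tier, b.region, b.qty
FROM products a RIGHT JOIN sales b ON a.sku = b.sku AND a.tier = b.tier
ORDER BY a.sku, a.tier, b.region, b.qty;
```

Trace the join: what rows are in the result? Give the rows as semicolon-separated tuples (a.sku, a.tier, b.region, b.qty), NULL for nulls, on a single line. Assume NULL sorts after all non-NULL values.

(NULL, NULL, Central, 13); (NULL, NULL, North, 7); (NULL, NULL, North, 8); (NULL, NULL, North, 9); (NULL, NULL, North, 18); (NULL, NULL, South, 7); (NULL, NULL, South, 17); (NULL, NULL, South, 18); (NULL, NULL, NULL, 6)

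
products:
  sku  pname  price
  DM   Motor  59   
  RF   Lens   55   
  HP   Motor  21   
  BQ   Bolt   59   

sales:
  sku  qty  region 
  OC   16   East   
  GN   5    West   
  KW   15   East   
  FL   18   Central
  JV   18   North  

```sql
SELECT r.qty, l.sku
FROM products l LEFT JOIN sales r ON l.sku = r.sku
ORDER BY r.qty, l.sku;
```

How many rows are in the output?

4

LEFT JOIN keeps every row from `products`; unmatched rows get NULL for `sales`'s columns.
Matching on l.sku = r.sku.
- sku=DM: no r row matches, row kept with r columns NULL.
- sku=RF: no r row matches, row kept with r columns NULL.
- sku=HP: no r row matches, row kept with r columns NULL.
- sku=BQ: no r row matches, row kept with r columns NULL.
Total: 0 matched + 4 padded = 4 rows.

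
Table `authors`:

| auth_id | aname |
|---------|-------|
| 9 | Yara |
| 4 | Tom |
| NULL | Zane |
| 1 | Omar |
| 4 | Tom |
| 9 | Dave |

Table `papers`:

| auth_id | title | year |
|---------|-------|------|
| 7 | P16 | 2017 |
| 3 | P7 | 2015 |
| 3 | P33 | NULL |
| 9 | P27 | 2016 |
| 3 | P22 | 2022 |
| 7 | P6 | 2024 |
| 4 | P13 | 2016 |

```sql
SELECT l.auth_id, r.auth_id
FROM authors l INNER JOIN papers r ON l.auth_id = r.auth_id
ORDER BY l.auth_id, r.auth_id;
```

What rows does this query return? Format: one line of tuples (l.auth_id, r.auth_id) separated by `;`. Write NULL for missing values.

INNER JOIN keeps only pairs where the ON condition holds.
Matching on l.auth_id = r.auth_id. A NULL in a compared column never satisfies the condition.
- l[0] auth_id=9 → 1 match(es) in r → 1 row(s).
- l[1] auth_id=4 → 1 match(es) in r → 1 row(s).
- l[2] auth_id=NULL → no match; dropped.
- l[3] auth_id=1 → no match; dropped.
- l[4] auth_id=4 → 1 match(es) in r → 1 row(s).
- l[5] auth_id=9 → 1 match(es) in r → 1 row(s).
After projecting and ordering:
l.auth_id | r.auth_id
4 | 4
4 | 4
9 | 9
9 | 9

(4, 4); (4, 4); (9, 9); (9, 9)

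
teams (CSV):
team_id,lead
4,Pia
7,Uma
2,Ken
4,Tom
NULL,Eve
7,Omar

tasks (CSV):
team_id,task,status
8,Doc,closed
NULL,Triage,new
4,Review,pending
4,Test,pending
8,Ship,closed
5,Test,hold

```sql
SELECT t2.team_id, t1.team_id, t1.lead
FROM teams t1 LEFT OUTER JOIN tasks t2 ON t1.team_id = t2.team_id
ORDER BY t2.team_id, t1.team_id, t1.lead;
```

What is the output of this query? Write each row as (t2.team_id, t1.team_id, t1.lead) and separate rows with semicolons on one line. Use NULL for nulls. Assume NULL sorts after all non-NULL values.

(4, 4, Pia); (4, 4, Pia); (4, 4, Tom); (4, 4, Tom); (NULL, 2, Ken); (NULL, 7, Omar); (NULL, 7, Uma); (NULL, NULL, Eve)

LEFT JOIN keeps every row from `teams`; unmatched rows get NULL for `tasks`'s columns.
Matching on t1.team_id = t2.team_id. A NULL in a compared column never satisfies the condition.
- t1 (team_id=4) pairs with 2 row(s) of t2.
- t1 (team_id=7) has no partner → padded with NULL.
- t1 (team_id=2) has no partner → padded with NULL.
- t1 (team_id=4) pairs with 2 row(s) of t2.
- t1 (team_id=NULL) has no partner → padded with NULL.
- t1 (team_id=7) has no partner → padded with NULL.
After projecting and ordering:
t2.team_id | t1.team_id | t1.lead
4 | 4 | Pia
4 | 4 | Pia
4 | 4 | Tom
4 | 4 | Tom
NULL | 2 | Ken
NULL | 7 | Omar
NULL | 7 | Uma
NULL | NULL | Eve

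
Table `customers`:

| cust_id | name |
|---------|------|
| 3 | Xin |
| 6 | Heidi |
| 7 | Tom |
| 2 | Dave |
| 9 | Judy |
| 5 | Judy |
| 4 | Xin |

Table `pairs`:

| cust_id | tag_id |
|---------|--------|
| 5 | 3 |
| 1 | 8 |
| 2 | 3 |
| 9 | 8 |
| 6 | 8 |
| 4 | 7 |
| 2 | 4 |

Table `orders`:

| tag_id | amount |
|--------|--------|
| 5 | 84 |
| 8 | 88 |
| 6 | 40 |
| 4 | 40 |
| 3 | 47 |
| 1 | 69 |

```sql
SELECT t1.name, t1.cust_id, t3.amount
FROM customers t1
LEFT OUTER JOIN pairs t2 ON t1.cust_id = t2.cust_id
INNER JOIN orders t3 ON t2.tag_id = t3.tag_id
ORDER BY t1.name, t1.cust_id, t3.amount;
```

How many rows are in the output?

Step 1 — t1 LEFT JOIN t2 on cust_id → 8 row(s).
Then INNER JOIN `orders t3` on tag_id: keep only rows whose t2.tag_id appears in t3.
Result: 5 row(s).

5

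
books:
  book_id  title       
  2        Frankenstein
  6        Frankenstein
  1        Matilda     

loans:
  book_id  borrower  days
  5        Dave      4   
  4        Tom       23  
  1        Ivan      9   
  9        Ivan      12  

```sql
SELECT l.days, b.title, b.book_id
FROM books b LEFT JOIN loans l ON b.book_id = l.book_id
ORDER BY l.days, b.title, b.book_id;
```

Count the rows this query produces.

3

LEFT JOIN keeps every row from `books`; unmatched rows get NULL for `loans`'s columns.
Matching on b.book_id = l.book_id.
- b row (book_id=2): no match → kept, l columns NULL.
- b row (book_id=6): no match → kept, l columns NULL.
- b row (book_id=1): matches 1 l row(s) → 1 output row(s).
Total: 1 matched + 2 padded = 3 rows.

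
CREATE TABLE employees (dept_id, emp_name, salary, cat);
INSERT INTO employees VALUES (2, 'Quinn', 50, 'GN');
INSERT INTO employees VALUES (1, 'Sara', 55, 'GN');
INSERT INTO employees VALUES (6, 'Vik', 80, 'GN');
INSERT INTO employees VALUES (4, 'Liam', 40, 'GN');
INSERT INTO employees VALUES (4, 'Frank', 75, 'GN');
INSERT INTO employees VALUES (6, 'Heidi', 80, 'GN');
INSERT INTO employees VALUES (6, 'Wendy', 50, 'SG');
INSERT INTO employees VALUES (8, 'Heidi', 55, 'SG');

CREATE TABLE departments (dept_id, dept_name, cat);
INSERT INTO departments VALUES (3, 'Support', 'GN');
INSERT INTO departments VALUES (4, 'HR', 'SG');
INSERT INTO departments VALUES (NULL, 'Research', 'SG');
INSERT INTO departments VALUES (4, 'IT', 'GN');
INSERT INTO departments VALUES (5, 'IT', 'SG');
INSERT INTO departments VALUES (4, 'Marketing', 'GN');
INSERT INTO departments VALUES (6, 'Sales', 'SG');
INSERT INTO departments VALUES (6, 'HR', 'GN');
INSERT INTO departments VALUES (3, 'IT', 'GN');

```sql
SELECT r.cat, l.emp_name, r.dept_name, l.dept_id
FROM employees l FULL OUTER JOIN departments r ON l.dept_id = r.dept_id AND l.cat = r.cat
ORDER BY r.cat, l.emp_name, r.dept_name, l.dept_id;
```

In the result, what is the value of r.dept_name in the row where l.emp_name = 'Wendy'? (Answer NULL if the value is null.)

Sales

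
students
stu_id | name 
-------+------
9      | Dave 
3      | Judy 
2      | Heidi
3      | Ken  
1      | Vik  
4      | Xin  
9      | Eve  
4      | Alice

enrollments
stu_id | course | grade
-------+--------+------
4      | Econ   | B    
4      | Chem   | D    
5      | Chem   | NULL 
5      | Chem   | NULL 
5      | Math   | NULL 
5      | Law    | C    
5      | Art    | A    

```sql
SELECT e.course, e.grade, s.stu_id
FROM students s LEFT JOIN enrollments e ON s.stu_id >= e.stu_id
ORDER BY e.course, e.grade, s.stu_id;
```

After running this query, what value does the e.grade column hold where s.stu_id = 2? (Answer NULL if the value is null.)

NULL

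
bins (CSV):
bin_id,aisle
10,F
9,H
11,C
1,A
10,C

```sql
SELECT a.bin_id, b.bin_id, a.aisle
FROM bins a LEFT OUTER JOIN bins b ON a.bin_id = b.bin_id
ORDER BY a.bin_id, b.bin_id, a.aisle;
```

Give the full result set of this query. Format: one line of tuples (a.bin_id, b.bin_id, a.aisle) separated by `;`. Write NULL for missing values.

(1, 1, A); (9, 9, H); (10, 10, C); (10, 10, C); (10, 10, F); (10, 10, F); (11, 11, C)

LEFT JOIN keeps every row from `bins a`; unmatched rows get NULL for `bins b`'s columns.
Matching on a.bin_id = b.bin_id.
Matched pairs: 7; unmatched a rows kept: 0.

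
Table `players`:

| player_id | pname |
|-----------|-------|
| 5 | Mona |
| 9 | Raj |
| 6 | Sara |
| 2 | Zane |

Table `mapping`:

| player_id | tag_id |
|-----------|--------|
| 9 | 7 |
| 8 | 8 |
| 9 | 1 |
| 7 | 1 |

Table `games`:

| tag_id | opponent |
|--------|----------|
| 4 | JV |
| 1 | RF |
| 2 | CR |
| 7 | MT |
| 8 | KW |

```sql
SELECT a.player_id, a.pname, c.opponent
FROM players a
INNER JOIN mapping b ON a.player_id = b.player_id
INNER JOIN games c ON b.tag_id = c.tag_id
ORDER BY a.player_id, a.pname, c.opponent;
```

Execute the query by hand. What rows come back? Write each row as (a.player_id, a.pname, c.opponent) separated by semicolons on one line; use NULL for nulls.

(9, Raj, MT); (9, Raj, RF)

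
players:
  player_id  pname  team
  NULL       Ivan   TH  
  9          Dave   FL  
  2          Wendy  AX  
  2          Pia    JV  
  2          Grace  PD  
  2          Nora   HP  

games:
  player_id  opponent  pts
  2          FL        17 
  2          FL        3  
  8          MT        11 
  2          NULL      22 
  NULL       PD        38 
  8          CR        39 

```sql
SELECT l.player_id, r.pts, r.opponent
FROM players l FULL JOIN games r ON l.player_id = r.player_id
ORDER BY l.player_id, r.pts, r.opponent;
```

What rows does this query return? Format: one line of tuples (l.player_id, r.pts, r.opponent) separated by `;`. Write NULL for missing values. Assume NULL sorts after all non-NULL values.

(2, 3, FL); (2, 3, FL); (2, 3, FL); (2, 3, FL); (2, 17, FL); (2, 17, FL); (2, 17, FL); (2, 17, FL); (2, 22, NULL); (2, 22, NULL); (2, 22, NULL); (2, 22, NULL); (9, NULL, NULL); (NULL, 11, MT); (NULL, 38, PD); (NULL, 39, CR); (NULL, NULL, NULL)

FULL OUTER JOIN keeps every row from both sides; unmatched rows get NULL for the other side's columns.
Matching on l.player_id = r.player_id. A NULL in a compared column never satisfies the condition.
- l[0] player_id=NULL → no match; kept with NULLs on the r side.
- l[1] player_id=9 → no match; kept with NULLs on the r side.
- l[2] player_id=2 → 3 match(es) in r → 3 row(s).
- l[3] player_id=2 → 3 match(es) in r → 3 row(s).
- l[4] player_id=2 → 3 match(es) in r → 3 row(s).
- l[5] player_id=2 → 3 match(es) in r → 3 row(s).
- 3 r row(s) had no l match → kept, l columns NULL.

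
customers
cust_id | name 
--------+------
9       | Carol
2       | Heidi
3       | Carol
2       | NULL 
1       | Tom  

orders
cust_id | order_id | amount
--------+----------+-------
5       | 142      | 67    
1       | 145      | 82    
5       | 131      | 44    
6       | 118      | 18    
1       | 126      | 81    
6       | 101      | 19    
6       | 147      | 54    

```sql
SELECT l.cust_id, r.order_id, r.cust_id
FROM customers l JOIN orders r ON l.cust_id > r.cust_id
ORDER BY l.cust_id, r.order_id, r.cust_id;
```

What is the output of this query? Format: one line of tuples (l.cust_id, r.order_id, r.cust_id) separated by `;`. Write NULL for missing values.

(2, 126, 1); (2, 126, 1); (2, 145, 1); (2, 145, 1); (3, 126, 1); (3, 145, 1); (9, 101, 6); (9, 118, 6); (9, 126, 1); (9, 131, 5); (9, 142, 5); (9, 145, 1); (9, 147, 6)

INNER JOIN keeps only pairs where the ON condition holds.
Matching on l.cust_id > r.cust_id.
- l[0] cust_id=9 → 7 match(es) in r → 7 row(s).
- l[1] cust_id=2 → 2 match(es) in r → 2 row(s).
- l[2] cust_id=3 → 2 match(es) in r → 2 row(s).
- l[3] cust_id=2 → 2 match(es) in r → 2 row(s).
- l[4] cust_id=1 → no match; dropped.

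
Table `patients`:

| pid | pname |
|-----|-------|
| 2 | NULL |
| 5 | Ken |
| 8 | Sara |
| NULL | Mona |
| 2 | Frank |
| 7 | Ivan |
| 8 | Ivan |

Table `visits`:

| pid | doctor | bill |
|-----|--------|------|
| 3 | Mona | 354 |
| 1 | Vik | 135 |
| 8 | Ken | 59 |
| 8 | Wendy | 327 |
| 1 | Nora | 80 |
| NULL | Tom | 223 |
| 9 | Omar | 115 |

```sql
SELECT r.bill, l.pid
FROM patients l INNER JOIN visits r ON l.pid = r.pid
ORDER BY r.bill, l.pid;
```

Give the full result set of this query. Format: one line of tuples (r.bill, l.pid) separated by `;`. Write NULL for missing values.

INNER JOIN keeps only pairs where the ON condition holds.
Matching on l.pid = r.pid. A NULL in a compared column never satisfies the condition.
- pid=2: no matching r row, dropped.
- pid=5: no matching r row, dropped.
- pid=8: 2 matching r row(s), so 2 row(s) emitted.
- pid=NULL: no matching r row, dropped.
- pid=2: no matching r row, dropped.
- pid=7: no matching r row, dropped.
- pid=8: 2 matching r row(s), so 2 row(s) emitted.
After projecting and ordering:
r.bill | l.pid
59 | 8
59 | 8
327 | 8
327 | 8

(59, 8); (59, 8); (327, 8); (327, 8)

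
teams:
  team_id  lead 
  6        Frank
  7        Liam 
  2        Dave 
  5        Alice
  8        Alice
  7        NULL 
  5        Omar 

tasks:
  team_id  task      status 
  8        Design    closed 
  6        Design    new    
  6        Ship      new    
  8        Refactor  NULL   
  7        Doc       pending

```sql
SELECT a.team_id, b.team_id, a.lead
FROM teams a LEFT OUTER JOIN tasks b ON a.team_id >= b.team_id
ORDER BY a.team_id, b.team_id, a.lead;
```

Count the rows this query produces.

LEFT JOIN keeps every row from `teams`; unmatched rows get NULL for `tasks`'s columns.
Matching on a.team_id >= b.team_id.
Matched pairs: 13; unmatched a rows kept: 3.
Total: 13 matched + 3 padded = 16 rows.

16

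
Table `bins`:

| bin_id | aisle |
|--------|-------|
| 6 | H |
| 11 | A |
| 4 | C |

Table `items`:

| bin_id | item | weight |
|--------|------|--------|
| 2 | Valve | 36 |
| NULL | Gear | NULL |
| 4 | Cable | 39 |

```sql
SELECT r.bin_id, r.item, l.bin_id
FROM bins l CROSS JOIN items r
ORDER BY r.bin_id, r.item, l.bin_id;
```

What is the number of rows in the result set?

9

CROSS JOIN pairs every row of `bins` with every row of `items`: 3 × 3 = 9 rows.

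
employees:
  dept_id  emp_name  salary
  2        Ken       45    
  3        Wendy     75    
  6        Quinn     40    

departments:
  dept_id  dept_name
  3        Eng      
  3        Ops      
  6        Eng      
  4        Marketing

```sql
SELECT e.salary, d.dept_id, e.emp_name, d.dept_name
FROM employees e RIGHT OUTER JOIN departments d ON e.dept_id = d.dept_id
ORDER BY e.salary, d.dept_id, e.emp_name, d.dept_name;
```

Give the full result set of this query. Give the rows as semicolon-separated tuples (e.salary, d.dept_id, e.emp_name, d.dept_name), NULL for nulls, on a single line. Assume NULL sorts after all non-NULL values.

(40, 6, Quinn, Eng); (75, 3, Wendy, Eng); (75, 3, Wendy, Ops); (NULL, 4, NULL, Marketing)

RIGHT JOIN keeps every row from `departments`; unmatched rows get NULL for `employees`'s columns.
Matching on e.dept_id = d.dept_id.
- dept_id=2: no matching d row.
- dept_id=3: 2 matching d row(s), so 2 row(s) emitted.
- dept_id=6: 1 matching d row(s), so 1 row(s) emitted.
- 1 row(s) from d found no e partner → padded with NULL.
After projecting and ordering:
e.salary | d.dept_id | e.emp_name | d.dept_name
40 | 6 | Quinn | Eng
75 | 3 | Wendy | Eng
75 | 3 | Wendy | Ops
NULL | 4 | NULL | Marketing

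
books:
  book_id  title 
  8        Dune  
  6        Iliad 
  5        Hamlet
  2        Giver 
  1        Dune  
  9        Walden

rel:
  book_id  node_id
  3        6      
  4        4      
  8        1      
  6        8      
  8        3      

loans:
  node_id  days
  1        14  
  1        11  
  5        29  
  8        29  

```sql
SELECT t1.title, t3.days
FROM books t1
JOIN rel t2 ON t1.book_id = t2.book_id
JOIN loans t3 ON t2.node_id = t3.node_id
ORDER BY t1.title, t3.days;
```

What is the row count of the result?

Evaluate left to right. First `books t1 INNER JOIN rel t2` on book_id: 3 row(s).
Then INNER JOIN `loans t3` on node_id: keep only rows whose t2.node_id appears in t3.
Result: 3 row(s).

3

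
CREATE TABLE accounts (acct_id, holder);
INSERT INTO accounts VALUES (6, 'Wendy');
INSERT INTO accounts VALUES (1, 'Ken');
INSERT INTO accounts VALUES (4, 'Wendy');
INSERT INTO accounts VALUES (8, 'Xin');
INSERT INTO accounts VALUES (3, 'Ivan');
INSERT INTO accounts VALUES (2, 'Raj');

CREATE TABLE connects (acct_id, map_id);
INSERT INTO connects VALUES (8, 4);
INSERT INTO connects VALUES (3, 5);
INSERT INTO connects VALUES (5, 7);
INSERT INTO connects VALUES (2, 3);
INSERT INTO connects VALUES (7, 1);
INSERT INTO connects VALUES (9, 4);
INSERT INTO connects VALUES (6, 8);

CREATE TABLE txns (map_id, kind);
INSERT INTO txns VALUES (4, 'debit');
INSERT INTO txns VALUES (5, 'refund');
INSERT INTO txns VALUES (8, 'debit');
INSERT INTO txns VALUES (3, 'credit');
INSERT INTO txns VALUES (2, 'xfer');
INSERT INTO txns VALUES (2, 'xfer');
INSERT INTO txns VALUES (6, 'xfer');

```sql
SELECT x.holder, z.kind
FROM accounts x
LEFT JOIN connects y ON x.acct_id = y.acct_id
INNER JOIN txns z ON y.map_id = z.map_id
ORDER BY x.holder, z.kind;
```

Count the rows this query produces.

4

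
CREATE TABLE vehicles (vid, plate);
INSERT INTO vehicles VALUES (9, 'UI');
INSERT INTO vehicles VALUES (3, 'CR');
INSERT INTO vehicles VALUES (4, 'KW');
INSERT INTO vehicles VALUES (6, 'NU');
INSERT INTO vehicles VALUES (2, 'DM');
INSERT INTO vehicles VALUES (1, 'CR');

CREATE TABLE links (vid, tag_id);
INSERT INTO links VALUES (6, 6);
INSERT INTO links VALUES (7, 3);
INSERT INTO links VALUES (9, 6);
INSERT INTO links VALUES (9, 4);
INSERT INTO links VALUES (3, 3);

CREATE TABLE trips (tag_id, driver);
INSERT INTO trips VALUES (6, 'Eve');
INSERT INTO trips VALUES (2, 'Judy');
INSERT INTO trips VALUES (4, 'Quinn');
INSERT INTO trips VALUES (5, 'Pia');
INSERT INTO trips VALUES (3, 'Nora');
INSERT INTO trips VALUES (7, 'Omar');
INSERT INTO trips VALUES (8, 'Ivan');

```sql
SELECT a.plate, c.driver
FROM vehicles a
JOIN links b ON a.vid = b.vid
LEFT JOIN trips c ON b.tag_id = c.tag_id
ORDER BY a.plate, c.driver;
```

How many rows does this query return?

Joins associate left-to-right: vehicles INNER JOIN links on vid gives 4 intermediate row(s).
Then LEFT JOIN `trips c` on tag_id: each of those 4 rows is kept; rows whose b.tag_id has no match in c get NULL for c's columns.
Result: 4 row(s).

4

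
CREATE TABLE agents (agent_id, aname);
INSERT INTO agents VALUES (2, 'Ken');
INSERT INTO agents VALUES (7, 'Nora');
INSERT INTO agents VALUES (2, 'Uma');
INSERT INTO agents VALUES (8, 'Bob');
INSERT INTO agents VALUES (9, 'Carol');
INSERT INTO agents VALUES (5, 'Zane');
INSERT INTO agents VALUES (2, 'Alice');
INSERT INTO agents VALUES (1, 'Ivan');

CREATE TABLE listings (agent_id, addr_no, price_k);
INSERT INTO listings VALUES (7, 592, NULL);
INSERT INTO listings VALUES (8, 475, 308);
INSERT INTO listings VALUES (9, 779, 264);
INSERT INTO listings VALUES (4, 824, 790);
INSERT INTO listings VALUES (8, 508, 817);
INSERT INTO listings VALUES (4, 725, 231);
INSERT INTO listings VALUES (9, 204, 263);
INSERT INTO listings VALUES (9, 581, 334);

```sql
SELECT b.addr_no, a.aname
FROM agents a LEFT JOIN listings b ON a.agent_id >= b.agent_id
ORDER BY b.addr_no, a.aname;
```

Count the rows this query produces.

22

LEFT JOIN keeps every row from `agents`; unmatched rows get NULL for `listings`'s columns.
Matching on a.agent_id >= b.agent_id.
- a row (agent_id=2): no match → kept, b columns NULL.
- a row (agent_id=7): matches 3 b row(s) → 3 output row(s).
- a row (agent_id=2): no match → kept, b columns NULL.
- a row (agent_id=8): matches 5 b row(s) → 5 output row(s).
- a row (agent_id=9): matches 8 b row(s) → 8 output row(s).
- a row (agent_id=5): matches 2 b row(s) → 2 output row(s).
- a row (agent_id=2): no match → kept, b columns NULL.
- a row (agent_id=1): no match → kept, b columns NULL.
Total: 18 matched + 4 padded = 22 rows.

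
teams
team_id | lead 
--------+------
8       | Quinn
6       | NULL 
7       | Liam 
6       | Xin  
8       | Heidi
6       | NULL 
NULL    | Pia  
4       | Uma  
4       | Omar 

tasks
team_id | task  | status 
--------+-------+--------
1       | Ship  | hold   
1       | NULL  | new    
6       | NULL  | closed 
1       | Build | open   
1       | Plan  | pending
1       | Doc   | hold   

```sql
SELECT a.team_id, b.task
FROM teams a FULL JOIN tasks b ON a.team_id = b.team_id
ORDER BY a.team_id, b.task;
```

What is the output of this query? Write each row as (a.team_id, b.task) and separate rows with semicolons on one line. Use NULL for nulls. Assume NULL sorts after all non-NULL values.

(4, NULL); (4, NULL); (6, NULL); (6, NULL); (6, NULL); (7, NULL); (8, NULL); (8, NULL); (NULL, Build); (NULL, Doc); (NULL, Plan); (NULL, Ship); (NULL, NULL); (NULL, NULL)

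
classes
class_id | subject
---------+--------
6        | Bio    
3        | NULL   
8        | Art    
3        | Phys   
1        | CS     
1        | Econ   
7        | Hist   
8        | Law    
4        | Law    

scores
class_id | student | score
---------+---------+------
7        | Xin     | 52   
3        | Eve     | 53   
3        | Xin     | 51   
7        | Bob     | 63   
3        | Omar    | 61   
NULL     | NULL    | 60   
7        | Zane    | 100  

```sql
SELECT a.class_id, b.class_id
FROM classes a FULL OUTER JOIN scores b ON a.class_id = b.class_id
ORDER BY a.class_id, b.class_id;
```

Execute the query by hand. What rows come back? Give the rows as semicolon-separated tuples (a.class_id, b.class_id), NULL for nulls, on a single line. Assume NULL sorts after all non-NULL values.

(1, NULL); (1, NULL); (3, 3); (3, 3); (3, 3); (3, 3); (3, 3); (3, 3); (4, NULL); (6, NULL); (7, 7); (7, 7); (7, 7); (8, NULL); (8, NULL); (NULL, NULL)

FULL OUTER JOIN keeps every row from both sides; unmatched rows get NULL for the other side's columns.
Matching on a.class_id = b.class_id. A NULL in a compared column never satisfies the condition.
- a[0] class_id=6 → no match; kept with NULLs on the b side.
- a[1] class_id=3 → 3 match(es) in b → 3 row(s).
- a[2] class_id=8 → no match; kept with NULLs on the b side.
- a[3] class_id=3 → 3 match(es) in b → 3 row(s).
- a[4] class_id=1 → no match; kept with NULLs on the b side.
- a[5] class_id=1 → no match; kept with NULLs on the b side.
- a[6] class_id=7 → 3 match(es) in b → 3 row(s).
- a[7] class_id=8 → no match; kept with NULLs on the b side.
- a[8] class_id=4 → no match; kept with NULLs on the b side.
- 1 b row(s) had no a match → kept, a columns NULL.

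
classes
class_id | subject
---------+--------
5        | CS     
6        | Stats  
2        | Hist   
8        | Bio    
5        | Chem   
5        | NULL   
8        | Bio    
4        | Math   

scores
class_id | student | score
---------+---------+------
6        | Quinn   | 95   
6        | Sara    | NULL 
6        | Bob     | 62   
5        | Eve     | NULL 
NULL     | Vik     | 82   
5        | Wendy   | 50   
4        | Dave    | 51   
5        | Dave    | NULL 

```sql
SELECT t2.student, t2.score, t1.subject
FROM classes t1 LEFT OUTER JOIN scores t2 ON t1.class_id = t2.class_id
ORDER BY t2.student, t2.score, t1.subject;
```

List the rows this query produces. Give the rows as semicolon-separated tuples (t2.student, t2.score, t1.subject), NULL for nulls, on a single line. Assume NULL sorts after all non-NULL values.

(Bob, 62, Stats); (Dave, 51, Math); (Dave, NULL, CS); (Dave, NULL, Chem); (Dave, NULL, NULL); (Eve, NULL, CS); (Eve, NULL, Chem); (Eve, NULL, NULL); (Quinn, 95, Stats); (Sara, NULL, Stats); (Wendy, 50, CS); (Wendy, 50, Chem); (Wendy, 50, NULL); (NULL, NULL, Bio); (NULL, NULL, Bio); (NULL, NULL, Hist)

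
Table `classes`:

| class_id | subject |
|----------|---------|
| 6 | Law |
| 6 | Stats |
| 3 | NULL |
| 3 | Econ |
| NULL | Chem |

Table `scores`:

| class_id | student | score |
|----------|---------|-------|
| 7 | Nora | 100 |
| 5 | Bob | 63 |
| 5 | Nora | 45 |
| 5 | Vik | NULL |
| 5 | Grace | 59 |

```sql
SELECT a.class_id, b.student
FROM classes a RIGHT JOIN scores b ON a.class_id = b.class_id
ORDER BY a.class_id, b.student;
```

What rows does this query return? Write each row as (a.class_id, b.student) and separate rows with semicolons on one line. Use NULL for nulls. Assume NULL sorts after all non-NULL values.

(NULL, Bob); (NULL, Grace); (NULL, Nora); (NULL, Nora); (NULL, Vik)

RIGHT JOIN keeps every row from `scores`; unmatched rows get NULL for `classes`'s columns.
Matching on a.class_id = b.class_id. A NULL in a compared column never satisfies the condition.
- a row (class_id=6): no match.
- a row (class_id=6): no match.
- a row (class_id=3): no match.
- a row (class_id=3): no match.
- a row (class_id=NULL): no match.
- 5 row(s) from b found no a partner → padded with NULL.
After projecting and ordering:
a.class_id | b.student
NULL | Bob
NULL | Grace
NULL | Nora
NULL | Nora
NULL | Vik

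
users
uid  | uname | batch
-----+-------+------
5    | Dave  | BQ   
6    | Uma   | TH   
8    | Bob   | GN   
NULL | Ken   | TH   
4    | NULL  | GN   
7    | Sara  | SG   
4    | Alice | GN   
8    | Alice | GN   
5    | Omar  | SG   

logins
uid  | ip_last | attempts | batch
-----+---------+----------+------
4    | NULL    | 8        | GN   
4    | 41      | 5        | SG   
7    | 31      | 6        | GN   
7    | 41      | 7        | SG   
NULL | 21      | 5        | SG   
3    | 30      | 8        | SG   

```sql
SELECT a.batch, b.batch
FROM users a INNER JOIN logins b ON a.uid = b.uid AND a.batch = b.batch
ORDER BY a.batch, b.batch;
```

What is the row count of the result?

3

INNER JOIN keeps only pairs where the ON condition holds.
Matching on a.uid = b.uid AND a.batch = b.batch. A NULL in a compared column never satisfies the condition.
Matched pairs: 3.
Total: 3 rows.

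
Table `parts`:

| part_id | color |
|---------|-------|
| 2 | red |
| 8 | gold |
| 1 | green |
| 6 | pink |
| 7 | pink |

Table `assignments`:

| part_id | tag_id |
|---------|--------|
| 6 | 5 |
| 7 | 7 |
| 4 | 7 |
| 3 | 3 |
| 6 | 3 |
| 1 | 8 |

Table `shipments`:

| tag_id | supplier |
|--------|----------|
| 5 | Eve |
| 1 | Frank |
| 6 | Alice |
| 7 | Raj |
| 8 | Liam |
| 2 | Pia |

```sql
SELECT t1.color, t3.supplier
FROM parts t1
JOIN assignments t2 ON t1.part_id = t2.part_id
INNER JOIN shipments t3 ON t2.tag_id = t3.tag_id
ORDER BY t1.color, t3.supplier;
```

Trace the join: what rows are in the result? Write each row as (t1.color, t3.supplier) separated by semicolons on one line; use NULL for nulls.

(green, Liam); (pink, Eve); (pink, Raj)

Step 1 — t1 INNER JOIN t2 on part_id → 4 row(s).
Then INNER JOIN `shipments t3` on tag_id: keep only rows whose t2.tag_id appears in t3.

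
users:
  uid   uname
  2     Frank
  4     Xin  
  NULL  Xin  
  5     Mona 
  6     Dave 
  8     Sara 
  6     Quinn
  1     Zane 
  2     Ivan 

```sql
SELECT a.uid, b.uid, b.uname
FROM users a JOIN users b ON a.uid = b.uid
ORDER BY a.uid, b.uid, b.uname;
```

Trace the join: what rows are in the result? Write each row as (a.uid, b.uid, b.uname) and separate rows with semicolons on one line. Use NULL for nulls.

(1, 1, Zane); (2, 2, Frank); (2, 2, Frank); (2, 2, Ivan); (2, 2, Ivan); (4, 4, Xin); (5, 5, Mona); (6, 6, Dave); (6, 6, Dave); (6, 6, Quinn); (6, 6, Quinn); (8, 8, Sara)

INNER JOIN keeps only pairs where the ON condition holds.
Matching on a.uid = b.uid. A NULL in a compared column never satisfies the condition.
- uid=2: 2 matching b row(s), so 2 row(s) emitted.
- uid=4: 1 matching b row(s), so 1 row(s) emitted.
- uid=NULL: no matching b row, dropped.
- uid=5: 1 matching b row(s), so 1 row(s) emitted.
- uid=6: 2 matching b row(s), so 2 row(s) emitted.
- uid=8: 1 matching b row(s), so 1 row(s) emitted.
- uid=6: 2 matching b row(s), so 2 row(s) emitted.
- uid=1: 1 matching b row(s), so 1 row(s) emitted.
- uid=2: 2 matching b row(s), so 2 row(s) emitted.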